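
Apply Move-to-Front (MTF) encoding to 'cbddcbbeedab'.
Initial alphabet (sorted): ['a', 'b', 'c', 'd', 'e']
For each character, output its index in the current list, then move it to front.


MTF encoding:
'c': index 2 in ['a', 'b', 'c', 'd', 'e'] -> ['c', 'a', 'b', 'd', 'e']
'b': index 2 in ['c', 'a', 'b', 'd', 'e'] -> ['b', 'c', 'a', 'd', 'e']
'd': index 3 in ['b', 'c', 'a', 'd', 'e'] -> ['d', 'b', 'c', 'a', 'e']
'd': index 0 in ['d', 'b', 'c', 'a', 'e'] -> ['d', 'b', 'c', 'a', 'e']
'c': index 2 in ['d', 'b', 'c', 'a', 'e'] -> ['c', 'd', 'b', 'a', 'e']
'b': index 2 in ['c', 'd', 'b', 'a', 'e'] -> ['b', 'c', 'd', 'a', 'e']
'b': index 0 in ['b', 'c', 'd', 'a', 'e'] -> ['b', 'c', 'd', 'a', 'e']
'e': index 4 in ['b', 'c', 'd', 'a', 'e'] -> ['e', 'b', 'c', 'd', 'a']
'e': index 0 in ['e', 'b', 'c', 'd', 'a'] -> ['e', 'b', 'c', 'd', 'a']
'd': index 3 in ['e', 'b', 'c', 'd', 'a'] -> ['d', 'e', 'b', 'c', 'a']
'a': index 4 in ['d', 'e', 'b', 'c', 'a'] -> ['a', 'd', 'e', 'b', 'c']
'b': index 3 in ['a', 'd', 'e', 'b', 'c'] -> ['b', 'a', 'd', 'e', 'c']


Output: [2, 2, 3, 0, 2, 2, 0, 4, 0, 3, 4, 3]


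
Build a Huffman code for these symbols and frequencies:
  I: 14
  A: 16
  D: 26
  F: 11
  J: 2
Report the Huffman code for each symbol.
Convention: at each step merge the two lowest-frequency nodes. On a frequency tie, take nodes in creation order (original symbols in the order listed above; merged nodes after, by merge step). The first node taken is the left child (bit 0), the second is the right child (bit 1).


Huffman tree construction:
Step 1: Merge J(2) + F(11) = 13
Step 2: Merge (J+F)(13) + I(14) = 27
Step 3: Merge A(16) + D(26) = 42
Step 4: Merge ((J+F)+I)(27) + (A+D)(42) = 69
Read each symbol's code off the tree from the root (left child = 0, right child = 1).

Codes:
  I: 01 (length 2)
  A: 10 (length 2)
  D: 11 (length 2)
  F: 001 (length 3)
  J: 000 (length 3)
Average code length: 151/69 = 2.1884 bits/symbol


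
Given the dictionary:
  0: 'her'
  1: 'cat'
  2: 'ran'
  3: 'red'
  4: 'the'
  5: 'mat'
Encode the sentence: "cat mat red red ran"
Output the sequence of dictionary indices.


Look up each word in the dictionary:
  'cat' -> 1
  'mat' -> 5
  'red' -> 3
  'red' -> 3
  'ran' -> 2

Encoded: [1, 5, 3, 3, 2]


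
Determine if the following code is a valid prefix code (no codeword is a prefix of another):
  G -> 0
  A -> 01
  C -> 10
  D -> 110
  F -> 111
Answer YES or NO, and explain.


Checking each pair (does one codeword prefix another?):
  G='0' vs A='01': prefix -- VIOLATION

NO -- this is NOT a valid prefix code. G (0) is a prefix of A (01).


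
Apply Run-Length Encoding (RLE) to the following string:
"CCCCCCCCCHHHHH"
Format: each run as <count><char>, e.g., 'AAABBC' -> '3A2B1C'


Scanning runs left to right:
  i=0: run of 'C' x 9 -> '9C'
  i=9: run of 'H' x 5 -> '5H'

RLE = 9C5H


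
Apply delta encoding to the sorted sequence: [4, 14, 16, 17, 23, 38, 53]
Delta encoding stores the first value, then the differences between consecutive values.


First value: 4
Deltas:
  14 - 4 = 10
  16 - 14 = 2
  17 - 16 = 1
  23 - 17 = 6
  38 - 23 = 15
  53 - 38 = 15


Delta encoded: [4, 10, 2, 1, 6, 15, 15]


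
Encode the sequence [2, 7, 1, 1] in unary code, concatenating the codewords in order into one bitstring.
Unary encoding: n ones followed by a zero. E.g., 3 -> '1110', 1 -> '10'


Encode each number as n ones followed by a terminating 0:
  2 -> 110 (3 bits)
  7 -> 11111110 (8 bits)
  1 -> 10 (2 bits)
  1 -> 10 (2 bits)
Total length = 3 + 8 + 2 + 2 = 15 bits.

Unary([2, 7, 1, 1]) = 110111111101010 (15 bits)


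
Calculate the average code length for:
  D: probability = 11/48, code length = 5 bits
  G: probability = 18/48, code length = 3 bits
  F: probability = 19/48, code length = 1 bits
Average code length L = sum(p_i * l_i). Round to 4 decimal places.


Weighted contributions p_i * l_i:
  D: (11/48) * 5 = 55/48
  G: (18/48) * 3 = 54/48
  F: (19/48) * 1 = 19/48
Sum = (55 + 54 + 19)/48 = 128/48

L = 128/48 = 2.6667 bits/symbol


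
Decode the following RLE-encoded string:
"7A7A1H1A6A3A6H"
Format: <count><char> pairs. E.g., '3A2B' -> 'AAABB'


Expanding each <count><char> pair:
  7A -> 'AAAAAAA'
  7A -> 'AAAAAAA'
  1H -> 'H'
  1A -> 'A'
  6A -> 'AAAAAA'
  3A -> 'AAA'
  6H -> 'HHHHHH'

Decoded = AAAAAAAAAAAAAAHAAAAAAAAAAHHHHHH


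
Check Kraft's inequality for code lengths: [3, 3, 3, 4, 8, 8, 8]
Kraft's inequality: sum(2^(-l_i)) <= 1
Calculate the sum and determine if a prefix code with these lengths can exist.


Sum = 2^(-3) + 2^(-3) + 2^(-3) + 2^(-4) + 2^(-8) + 2^(-8) + 2^(-8)
    = 0.125 + 0.125 + 0.125 + 0.0625 + 0.00390625 + 0.00390625 + 0.00390625
    = 115/256 = 0.44921875
Since 0.44921875 <= 1, Kraft's inequality IS satisfied.
A prefix code with these lengths CAN exist.

Kraft sum = 0.44921875. Satisfied.


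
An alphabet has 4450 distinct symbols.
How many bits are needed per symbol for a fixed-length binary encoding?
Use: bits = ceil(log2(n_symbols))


log2(4450) = 12.1196
Bracket: 2^12 = 4096 < 4450 <= 2^13 = 8192
So ceil(log2(4450)) = 13

bits = ceil(log2(4450)) = ceil(12.1196) = 13 bits


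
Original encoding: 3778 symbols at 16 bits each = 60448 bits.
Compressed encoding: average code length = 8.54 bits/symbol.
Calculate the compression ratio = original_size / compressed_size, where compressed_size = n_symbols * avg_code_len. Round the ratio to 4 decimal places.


original_size = n_symbols * orig_bits = 3778 * 16 = 60448 bits
compressed_size = n_symbols * avg_code_len = 3778 * 8.54 = 32264.12 bits
ratio = original_size / compressed_size = 60448 / 32264.12 = 1.8735

Compression ratio = 1.8735


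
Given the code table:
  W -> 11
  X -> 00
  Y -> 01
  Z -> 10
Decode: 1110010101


Decoding:
11 -> W
10 -> Z
01 -> Y
01 -> Y
01 -> Y


Result: WZYYY


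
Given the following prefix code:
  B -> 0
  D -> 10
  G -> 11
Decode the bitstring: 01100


Decoding step by step:
Bits 0 -> B
Bits 11 -> G
Bits 0 -> B
Bits 0 -> B


Decoded message: BGBB


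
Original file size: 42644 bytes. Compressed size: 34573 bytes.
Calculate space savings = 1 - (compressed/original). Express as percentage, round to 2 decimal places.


ratio = compressed/original = 34573/42644 = 0.810735
savings = 1 - ratio = 1 - 0.810735 = 0.189265
as a percentage: 0.189265 * 100 = 18.93%

Space savings = 1 - 34573/42644 = 18.93%


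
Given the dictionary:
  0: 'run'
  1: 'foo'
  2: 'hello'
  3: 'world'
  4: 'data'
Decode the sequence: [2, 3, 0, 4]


Look up each index in the dictionary:
  2 -> 'hello'
  3 -> 'world'
  0 -> 'run'
  4 -> 'data'

Decoded: "hello world run data"


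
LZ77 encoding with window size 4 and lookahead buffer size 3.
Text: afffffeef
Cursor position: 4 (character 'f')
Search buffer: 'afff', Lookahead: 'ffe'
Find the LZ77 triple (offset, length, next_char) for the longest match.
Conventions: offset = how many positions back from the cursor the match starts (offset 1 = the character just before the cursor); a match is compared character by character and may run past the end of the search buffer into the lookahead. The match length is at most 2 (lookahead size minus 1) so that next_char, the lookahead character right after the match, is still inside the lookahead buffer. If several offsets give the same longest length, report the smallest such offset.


Try each offset into the search buffer:
  offset=1 (pos 3, char 'f'): match length 2
  offset=2 (pos 2, char 'f'): match length 2
  offset=3 (pos 1, char 'f'): match length 2
  offset=4 (pos 0, char 'a'): match length 0
Longest match has length 2, found at offsets 1, 2, 3; take the smallest, offset 1.
next_char = character at position 4 + 2 = 6 -> 'e'

Best match: offset=1, length=2 (matching 'ff' starting at position 3)
LZ77 triple: (1, 2, 'e')


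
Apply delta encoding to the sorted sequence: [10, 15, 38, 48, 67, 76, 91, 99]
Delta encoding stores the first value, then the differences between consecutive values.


First value: 10
Deltas:
  15 - 10 = 5
  38 - 15 = 23
  48 - 38 = 10
  67 - 48 = 19
  76 - 67 = 9
  91 - 76 = 15
  99 - 91 = 8


Delta encoded: [10, 5, 23, 10, 19, 9, 15, 8]


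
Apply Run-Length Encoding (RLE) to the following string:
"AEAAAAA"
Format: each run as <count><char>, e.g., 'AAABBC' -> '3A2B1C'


Scanning runs left to right:
  i=0: run of 'A' x 1 -> '1A'
  i=1: run of 'E' x 1 -> '1E'
  i=2: run of 'A' x 5 -> '5A'

RLE = 1A1E5A


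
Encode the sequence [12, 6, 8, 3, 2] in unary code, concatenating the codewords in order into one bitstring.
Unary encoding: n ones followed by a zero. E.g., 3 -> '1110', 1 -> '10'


Encode each number as n ones followed by a terminating 0:
  12 -> 1111111111110 (13 bits)
  6 -> 1111110 (7 bits)
  8 -> 111111110 (9 bits)
  3 -> 1110 (4 bits)
  2 -> 110 (3 bits)
Total length = 13 + 7 + 9 + 4 + 3 = 36 bits.

Unary([12, 6, 8, 3, 2]) = 111111111111011111101111111101110110 (36 bits)


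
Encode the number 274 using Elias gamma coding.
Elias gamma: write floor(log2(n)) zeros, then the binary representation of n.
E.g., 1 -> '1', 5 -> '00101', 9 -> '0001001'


num_bits = floor(log2(274)) + 1 = 9
leading_zeros = num_bits - 1 = 8
binary(274) = 100010010

Elias gamma(274) = '00000000' + '100010010' = 00000000100010010 (17 bits)


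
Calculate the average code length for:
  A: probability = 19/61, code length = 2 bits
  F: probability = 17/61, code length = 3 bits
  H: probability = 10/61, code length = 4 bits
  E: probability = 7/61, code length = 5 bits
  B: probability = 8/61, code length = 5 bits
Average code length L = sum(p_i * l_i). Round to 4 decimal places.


Weighted contributions p_i * l_i:
  A: (19/61) * 2 = 38/61
  F: (17/61) * 3 = 51/61
  H: (10/61) * 4 = 40/61
  E: (7/61) * 5 = 35/61
  B: (8/61) * 5 = 40/61
Sum = (38 + 51 + 40 + 35 + 40)/61 = 204/61

L = 204/61 = 3.3443 bits/symbol


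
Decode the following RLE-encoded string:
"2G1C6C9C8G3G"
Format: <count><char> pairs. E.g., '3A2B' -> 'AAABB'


Expanding each <count><char> pair:
  2G -> 'GG'
  1C -> 'C'
  6C -> 'CCCCCC'
  9C -> 'CCCCCCCCC'
  8G -> 'GGGGGGGG'
  3G -> 'GGG'

Decoded = GGCCCCCCCCCCCCCCCCGGGGGGGGGGG


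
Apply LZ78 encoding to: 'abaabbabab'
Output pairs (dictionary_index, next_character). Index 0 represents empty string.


LZ78 encoding steps:
Dictionary: {0: ''}
Step 1: w='' (idx 0), next='a' -> output (0, 'a'), add 'a' as idx 1
Step 2: w='' (idx 0), next='b' -> output (0, 'b'), add 'b' as idx 2
Step 3: w='a' (idx 1), next='a' -> output (1, 'a'), add 'aa' as idx 3
Step 4: w='b' (idx 2), next='b' -> output (2, 'b'), add 'bb' as idx 4
Step 5: w='a' (idx 1), next='b' -> output (1, 'b'), add 'ab' as idx 5
Step 6: w='ab' (idx 5), end of input -> output (5, '')


Encoded: [(0, 'a'), (0, 'b'), (1, 'a'), (2, 'b'), (1, 'b'), (5, '')]


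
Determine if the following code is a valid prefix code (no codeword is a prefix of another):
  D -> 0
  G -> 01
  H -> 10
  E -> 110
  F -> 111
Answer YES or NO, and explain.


Checking each pair (does one codeword prefix another?):
  D='0' vs G='01': prefix -- VIOLATION

NO -- this is NOT a valid prefix code. D (0) is a prefix of G (01).


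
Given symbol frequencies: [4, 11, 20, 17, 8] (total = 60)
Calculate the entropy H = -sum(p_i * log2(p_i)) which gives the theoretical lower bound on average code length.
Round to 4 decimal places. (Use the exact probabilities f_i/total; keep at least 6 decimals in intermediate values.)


Per-symbol terms -p_i * log2(p_i) with p_i = f_i/60:
  p = 4/60 = 0.066667: log2(p) = -3.906891, -p*log2(p) = 0.260459
  p = 11/60 = 0.183333: log2(p) = -2.447459, -p*log2(p) = 0.448701
  p = 20/60 = 0.333333: log2(p) = -1.584963, -p*log2(p) = 0.528321
  p = 17/60 = 0.283333: log2(p) = -1.819428, -p*log2(p) = 0.515505
  p = 8/60 = 0.133333: log2(p) = -2.906891, -p*log2(p) = 0.387585
H = 0.260459 + 0.448701 + 0.528321 + 0.515505 + 0.387585 = 2.140571

H = 2.1406 bits/symbol


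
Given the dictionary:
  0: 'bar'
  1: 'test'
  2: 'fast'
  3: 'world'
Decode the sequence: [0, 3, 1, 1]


Look up each index in the dictionary:
  0 -> 'bar'
  3 -> 'world'
  1 -> 'test'
  1 -> 'test'

Decoded: "bar world test test"


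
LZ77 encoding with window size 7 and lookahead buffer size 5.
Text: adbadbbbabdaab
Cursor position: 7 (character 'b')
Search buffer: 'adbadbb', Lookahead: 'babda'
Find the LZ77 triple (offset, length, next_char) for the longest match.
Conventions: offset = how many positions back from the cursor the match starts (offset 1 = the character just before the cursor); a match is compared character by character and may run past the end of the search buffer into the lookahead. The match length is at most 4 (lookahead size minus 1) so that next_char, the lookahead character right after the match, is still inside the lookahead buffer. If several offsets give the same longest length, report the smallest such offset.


Try each offset into the search buffer:
  offset=1 (pos 6, char 'b'): match length 1
  offset=2 (pos 5, char 'b'): match length 1
  offset=3 (pos 4, char 'd'): match length 0
  offset=4 (pos 3, char 'a'): match length 0
  offset=5 (pos 2, char 'b'): match length 2
  offset=6 (pos 1, char 'd'): match length 0
  offset=7 (pos 0, char 'a'): match length 0
Longest match has length 2 at offset 5.
next_char = character at position 7 + 2 = 9 -> 'b'

Best match: offset=5, length=2 (matching 'ba' starting at position 2)
LZ77 triple: (5, 2, 'b')


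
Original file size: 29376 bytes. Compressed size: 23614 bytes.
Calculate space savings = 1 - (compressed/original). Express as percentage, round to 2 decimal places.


ratio = compressed/original = 23614/29376 = 0.803853
savings = 1 - ratio = 1 - 0.803853 = 0.196147
as a percentage: 0.196147 * 100 = 19.61%

Space savings = 1 - 23614/29376 = 19.61%


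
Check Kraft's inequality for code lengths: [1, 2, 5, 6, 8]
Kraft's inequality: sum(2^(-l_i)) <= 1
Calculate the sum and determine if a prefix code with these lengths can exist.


Sum = 2^(-1) + 2^(-2) + 2^(-5) + 2^(-6) + 2^(-8)
    = 0.5 + 0.25 + 0.03125 + 0.015625 + 0.00390625
    = 205/256 = 0.80078125
Since 0.80078125 <= 1, Kraft's inequality IS satisfied.
A prefix code with these lengths CAN exist.

Kraft sum = 0.80078125. Satisfied.


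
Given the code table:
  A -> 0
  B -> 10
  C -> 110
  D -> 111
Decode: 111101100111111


Decoding:
111 -> D
10 -> B
110 -> C
0 -> A
111 -> D
111 -> D


Result: DBCADD


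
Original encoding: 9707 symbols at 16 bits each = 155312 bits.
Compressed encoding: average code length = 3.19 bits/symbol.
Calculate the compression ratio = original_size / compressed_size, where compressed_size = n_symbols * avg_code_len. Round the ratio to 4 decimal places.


original_size = n_symbols * orig_bits = 9707 * 16 = 155312 bits
compressed_size = n_symbols * avg_code_len = 9707 * 3.19 = 30965.33 bits
ratio = original_size / compressed_size = 155312 / 30965.33 = 5.0157

Compression ratio = 5.0157


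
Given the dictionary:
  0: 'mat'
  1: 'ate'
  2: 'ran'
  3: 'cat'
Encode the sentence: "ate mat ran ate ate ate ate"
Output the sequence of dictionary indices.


Look up each word in the dictionary:
  'ate' -> 1
  'mat' -> 0
  'ran' -> 2
  'ate' -> 1
  'ate' -> 1
  'ate' -> 1
  'ate' -> 1

Encoded: [1, 0, 2, 1, 1, 1, 1]


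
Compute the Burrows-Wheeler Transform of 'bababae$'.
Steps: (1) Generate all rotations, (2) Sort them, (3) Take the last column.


Rotations (sorted):
  0: $bababae -> last char: e
  1: ababae$b -> last char: b
  2: abae$bab -> last char: b
  3: ae$babab -> last char: b
  4: bababae$ -> last char: $
  5: babae$ba -> last char: a
  6: bae$baba -> last char: a
  7: e$bababa -> last char: a


BWT = ebbb$aaa


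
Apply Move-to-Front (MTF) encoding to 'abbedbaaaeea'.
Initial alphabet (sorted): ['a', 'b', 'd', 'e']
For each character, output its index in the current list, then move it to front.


MTF encoding:
'a': index 0 in ['a', 'b', 'd', 'e'] -> ['a', 'b', 'd', 'e']
'b': index 1 in ['a', 'b', 'd', 'e'] -> ['b', 'a', 'd', 'e']
'b': index 0 in ['b', 'a', 'd', 'e'] -> ['b', 'a', 'd', 'e']
'e': index 3 in ['b', 'a', 'd', 'e'] -> ['e', 'b', 'a', 'd']
'd': index 3 in ['e', 'b', 'a', 'd'] -> ['d', 'e', 'b', 'a']
'b': index 2 in ['d', 'e', 'b', 'a'] -> ['b', 'd', 'e', 'a']
'a': index 3 in ['b', 'd', 'e', 'a'] -> ['a', 'b', 'd', 'e']
'a': index 0 in ['a', 'b', 'd', 'e'] -> ['a', 'b', 'd', 'e']
'a': index 0 in ['a', 'b', 'd', 'e'] -> ['a', 'b', 'd', 'e']
'e': index 3 in ['a', 'b', 'd', 'e'] -> ['e', 'a', 'b', 'd']
'e': index 0 in ['e', 'a', 'b', 'd'] -> ['e', 'a', 'b', 'd']
'a': index 1 in ['e', 'a', 'b', 'd'] -> ['a', 'e', 'b', 'd']


Output: [0, 1, 0, 3, 3, 2, 3, 0, 0, 3, 0, 1]


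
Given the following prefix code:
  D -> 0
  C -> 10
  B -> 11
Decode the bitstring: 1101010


Decoding step by step:
Bits 11 -> B
Bits 0 -> D
Bits 10 -> C
Bits 10 -> C


Decoded message: BDCC


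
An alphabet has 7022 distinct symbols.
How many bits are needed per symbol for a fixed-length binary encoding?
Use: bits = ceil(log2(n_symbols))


log2(7022) = 12.7777
Bracket: 2^12 = 4096 < 7022 <= 2^13 = 8192
So ceil(log2(7022)) = 13

bits = ceil(log2(7022)) = ceil(12.7777) = 13 bits


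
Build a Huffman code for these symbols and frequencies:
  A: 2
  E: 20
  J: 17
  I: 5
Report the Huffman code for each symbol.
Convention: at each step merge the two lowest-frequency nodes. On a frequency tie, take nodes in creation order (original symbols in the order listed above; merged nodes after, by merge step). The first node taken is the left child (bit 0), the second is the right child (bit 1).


Huffman tree construction:
Step 1: Merge A(2) + I(5) = 7
Step 2: Merge (A+I)(7) + J(17) = 24
Step 3: Merge E(20) + ((A+I)+J)(24) = 44
Read each symbol's code off the tree from the root (left child = 0, right child = 1).

Codes:
  A: 100 (length 3)
  E: 0 (length 1)
  J: 11 (length 2)
  I: 101 (length 3)
Average code length: 75/44 = 1.7045 bits/symbol


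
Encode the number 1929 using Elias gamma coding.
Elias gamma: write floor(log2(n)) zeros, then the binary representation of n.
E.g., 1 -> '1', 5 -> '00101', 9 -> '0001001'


num_bits = floor(log2(1929)) + 1 = 11
leading_zeros = num_bits - 1 = 10
binary(1929) = 11110001001

Elias gamma(1929) = '0000000000' + '11110001001' = 000000000011110001001 (21 bits)


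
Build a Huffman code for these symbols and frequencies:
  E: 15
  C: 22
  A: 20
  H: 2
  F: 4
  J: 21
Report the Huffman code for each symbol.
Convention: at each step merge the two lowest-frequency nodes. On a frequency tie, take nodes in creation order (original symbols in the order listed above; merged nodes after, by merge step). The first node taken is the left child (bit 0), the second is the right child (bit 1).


Huffman tree construction:
Step 1: Merge H(2) + F(4) = 6
Step 2: Merge (H+F)(6) + E(15) = 21
Step 3: Merge A(20) + J(21) = 41
Step 4: Merge ((H+F)+E)(21) + C(22) = 43
Step 5: Merge (A+J)(41) + (((H+F)+E)+C)(43) = 84
Read each symbol's code off the tree from the root (left child = 0, right child = 1).

Codes:
  E: 101 (length 3)
  C: 11 (length 2)
  A: 00 (length 2)
  H: 1000 (length 4)
  F: 1001 (length 4)
  J: 01 (length 2)
Average code length: 195/84 = 2.3214 bits/symbol


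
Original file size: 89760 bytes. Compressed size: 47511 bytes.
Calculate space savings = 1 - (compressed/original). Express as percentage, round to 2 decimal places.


ratio = compressed/original = 47511/89760 = 0.529311
savings = 1 - ratio = 1 - 0.529311 = 0.470689
as a percentage: 0.470689 * 100 = 47.07%

Space savings = 1 - 47511/89760 = 47.07%


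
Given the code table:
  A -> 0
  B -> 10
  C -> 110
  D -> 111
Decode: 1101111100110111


Decoding:
110 -> C
111 -> D
110 -> C
0 -> A
110 -> C
111 -> D


Result: CDCACD


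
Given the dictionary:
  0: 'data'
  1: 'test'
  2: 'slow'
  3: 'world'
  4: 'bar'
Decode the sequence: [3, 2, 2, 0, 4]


Look up each index in the dictionary:
  3 -> 'world'
  2 -> 'slow'
  2 -> 'slow'
  0 -> 'data'
  4 -> 'bar'

Decoded: "world slow slow data bar"


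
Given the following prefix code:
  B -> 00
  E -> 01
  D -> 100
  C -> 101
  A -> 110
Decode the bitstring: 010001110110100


Decoding step by step:
Bits 01 -> E
Bits 00 -> B
Bits 01 -> E
Bits 110 -> A
Bits 110 -> A
Bits 100 -> D


Decoded message: EBEAAD


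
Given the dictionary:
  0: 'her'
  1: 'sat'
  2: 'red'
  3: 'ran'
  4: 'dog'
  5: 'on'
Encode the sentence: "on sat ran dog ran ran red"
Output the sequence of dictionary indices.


Look up each word in the dictionary:
  'on' -> 5
  'sat' -> 1
  'ran' -> 3
  'dog' -> 4
  'ran' -> 3
  'ran' -> 3
  'red' -> 2

Encoded: [5, 1, 3, 4, 3, 3, 2]


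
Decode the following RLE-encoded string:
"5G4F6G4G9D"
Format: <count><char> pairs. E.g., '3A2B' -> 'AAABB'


Expanding each <count><char> pair:
  5G -> 'GGGGG'
  4F -> 'FFFF'
  6G -> 'GGGGGG'
  4G -> 'GGGG'
  9D -> 'DDDDDDDDD'

Decoded = GGGGGFFFFGGGGGGGGGGDDDDDDDDD


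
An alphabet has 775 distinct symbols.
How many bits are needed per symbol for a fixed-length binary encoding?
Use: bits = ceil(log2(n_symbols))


log2(775) = 9.5981
Bracket: 2^9 = 512 < 775 <= 2^10 = 1024
So ceil(log2(775)) = 10

bits = ceil(log2(775)) = ceil(9.5981) = 10 bits


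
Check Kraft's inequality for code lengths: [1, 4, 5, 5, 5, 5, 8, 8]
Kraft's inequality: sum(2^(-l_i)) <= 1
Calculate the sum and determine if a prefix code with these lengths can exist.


Sum = 2^(-1) + 2^(-4) + 2^(-5) + 2^(-5) + 2^(-5) + 2^(-5) + 2^(-8) + 2^(-8)
    = 0.5 + 0.0625 + 0.03125 + 0.03125 + 0.03125 + 0.03125 + 0.00390625 + 0.00390625
    = 178/256 = 0.6953125
Since 0.6953125 <= 1, Kraft's inequality IS satisfied.
A prefix code with these lengths CAN exist.

Kraft sum = 0.6953125. Satisfied.


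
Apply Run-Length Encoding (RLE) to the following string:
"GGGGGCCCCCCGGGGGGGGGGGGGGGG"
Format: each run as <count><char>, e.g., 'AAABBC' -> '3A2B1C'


Scanning runs left to right:
  i=0: run of 'G' x 5 -> '5G'
  i=5: run of 'C' x 6 -> '6C'
  i=11: run of 'G' x 16 -> '16G'

RLE = 5G6C16G


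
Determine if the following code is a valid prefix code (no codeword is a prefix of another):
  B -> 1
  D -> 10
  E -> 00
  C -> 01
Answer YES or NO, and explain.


Checking each pair (does one codeword prefix another?):
  B='1' vs D='10': prefix -- VIOLATION

NO -- this is NOT a valid prefix code. B (1) is a prefix of D (10).


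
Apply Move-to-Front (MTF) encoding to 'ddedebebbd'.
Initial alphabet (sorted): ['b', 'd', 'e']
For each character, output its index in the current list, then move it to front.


MTF encoding:
'd': index 1 in ['b', 'd', 'e'] -> ['d', 'b', 'e']
'd': index 0 in ['d', 'b', 'e'] -> ['d', 'b', 'e']
'e': index 2 in ['d', 'b', 'e'] -> ['e', 'd', 'b']
'd': index 1 in ['e', 'd', 'b'] -> ['d', 'e', 'b']
'e': index 1 in ['d', 'e', 'b'] -> ['e', 'd', 'b']
'b': index 2 in ['e', 'd', 'b'] -> ['b', 'e', 'd']
'e': index 1 in ['b', 'e', 'd'] -> ['e', 'b', 'd']
'b': index 1 in ['e', 'b', 'd'] -> ['b', 'e', 'd']
'b': index 0 in ['b', 'e', 'd'] -> ['b', 'e', 'd']
'd': index 2 in ['b', 'e', 'd'] -> ['d', 'b', 'e']


Output: [1, 0, 2, 1, 1, 2, 1, 1, 0, 2]


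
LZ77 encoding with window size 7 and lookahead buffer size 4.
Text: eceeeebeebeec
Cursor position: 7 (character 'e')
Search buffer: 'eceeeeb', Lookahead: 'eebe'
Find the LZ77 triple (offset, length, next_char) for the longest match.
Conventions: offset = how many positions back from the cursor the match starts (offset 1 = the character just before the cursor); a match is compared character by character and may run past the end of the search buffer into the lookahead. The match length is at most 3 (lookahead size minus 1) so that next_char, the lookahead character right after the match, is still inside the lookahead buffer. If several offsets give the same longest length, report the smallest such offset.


Try each offset into the search buffer:
  offset=1 (pos 6, char 'b'): match length 0
  offset=2 (pos 5, char 'e'): match length 1
  offset=3 (pos 4, char 'e'): match length 3
  offset=4 (pos 3, char 'e'): match length 2
  offset=5 (pos 2, char 'e'): match length 2
  offset=6 (pos 1, char 'c'): match length 0
  offset=7 (pos 0, char 'e'): match length 1
Longest match has length 3 at offset 3.
next_char = character at position 7 + 3 = 10 -> 'e'

Best match: offset=3, length=3 (matching 'eeb' starting at position 4)
LZ77 triple: (3, 3, 'e')


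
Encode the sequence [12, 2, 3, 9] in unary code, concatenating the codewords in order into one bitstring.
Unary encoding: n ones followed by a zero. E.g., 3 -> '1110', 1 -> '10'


Encode each number as n ones followed by a terminating 0:
  12 -> 1111111111110 (13 bits)
  2 -> 110 (3 bits)
  3 -> 1110 (4 bits)
  9 -> 1111111110 (10 bits)
Total length = 13 + 3 + 4 + 10 = 30 bits.

Unary([12, 2, 3, 9]) = 111111111111011011101111111110 (30 bits)


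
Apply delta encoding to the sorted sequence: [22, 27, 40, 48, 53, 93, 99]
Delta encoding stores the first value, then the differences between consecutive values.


First value: 22
Deltas:
  27 - 22 = 5
  40 - 27 = 13
  48 - 40 = 8
  53 - 48 = 5
  93 - 53 = 40
  99 - 93 = 6


Delta encoded: [22, 5, 13, 8, 5, 40, 6]


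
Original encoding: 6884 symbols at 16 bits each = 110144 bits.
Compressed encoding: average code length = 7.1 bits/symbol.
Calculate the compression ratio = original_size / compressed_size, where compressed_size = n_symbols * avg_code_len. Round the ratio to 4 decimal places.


original_size = n_symbols * orig_bits = 6884 * 16 = 110144 bits
compressed_size = n_symbols * avg_code_len = 6884 * 7.1 = 48876.4 bits
ratio = original_size / compressed_size = 110144 / 48876.4 = 2.2535

Compression ratio = 2.2535


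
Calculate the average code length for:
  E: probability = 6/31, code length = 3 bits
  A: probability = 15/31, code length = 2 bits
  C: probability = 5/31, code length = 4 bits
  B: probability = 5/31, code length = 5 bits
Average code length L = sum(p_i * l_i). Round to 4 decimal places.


Weighted contributions p_i * l_i:
  E: (6/31) * 3 = 18/31
  A: (15/31) * 2 = 30/31
  C: (5/31) * 4 = 20/31
  B: (5/31) * 5 = 25/31
Sum = (18 + 30 + 20 + 25)/31 = 93/31

L = 93/31 = 3.0000 bits/symbol


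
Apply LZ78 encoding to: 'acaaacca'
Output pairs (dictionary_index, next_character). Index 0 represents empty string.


LZ78 encoding steps:
Dictionary: {0: ''}
Step 1: w='' (idx 0), next='a' -> output (0, 'a'), add 'a' as idx 1
Step 2: w='' (idx 0), next='c' -> output (0, 'c'), add 'c' as idx 2
Step 3: w='a' (idx 1), next='a' -> output (1, 'a'), add 'aa' as idx 3
Step 4: w='a' (idx 1), next='c' -> output (1, 'c'), add 'ac' as idx 4
Step 5: w='c' (idx 2), next='a' -> output (2, 'a'), add 'ca' as idx 5


Encoded: [(0, 'a'), (0, 'c'), (1, 'a'), (1, 'c'), (2, 'a')]


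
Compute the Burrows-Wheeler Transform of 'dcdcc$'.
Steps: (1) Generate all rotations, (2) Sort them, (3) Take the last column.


Rotations (sorted):
  0: $dcdcc -> last char: c
  1: c$dcdc -> last char: c
  2: cc$dcd -> last char: d
  3: cdcc$d -> last char: d
  4: dcc$dc -> last char: c
  5: dcdcc$ -> last char: $


BWT = ccddc$


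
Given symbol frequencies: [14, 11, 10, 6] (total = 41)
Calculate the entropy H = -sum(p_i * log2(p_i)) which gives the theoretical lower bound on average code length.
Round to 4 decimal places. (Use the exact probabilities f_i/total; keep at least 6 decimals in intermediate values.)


Per-symbol terms -p_i * log2(p_i) with p_i = f_i/41:
  p = 14/41 = 0.341463: log2(p) = -1.550197, -p*log2(p) = 0.529336
  p = 11/41 = 0.268293: log2(p) = -1.898120, -p*log2(p) = 0.509252
  p = 10/41 = 0.243902: log2(p) = -2.035624, -p*log2(p) = 0.496494
  p = 6/41 = 0.146341: log2(p) = -2.772590, -p*log2(p) = 0.405745
H = 0.529336 + 0.509252 + 0.496494 + 0.405745 = 1.940827

H = 1.9408 bits/symbol


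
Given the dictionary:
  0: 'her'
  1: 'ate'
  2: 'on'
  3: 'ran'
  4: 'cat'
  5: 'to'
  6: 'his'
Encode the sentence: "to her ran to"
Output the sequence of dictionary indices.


Look up each word in the dictionary:
  'to' -> 5
  'her' -> 0
  'ran' -> 3
  'to' -> 5

Encoded: [5, 0, 3, 5]


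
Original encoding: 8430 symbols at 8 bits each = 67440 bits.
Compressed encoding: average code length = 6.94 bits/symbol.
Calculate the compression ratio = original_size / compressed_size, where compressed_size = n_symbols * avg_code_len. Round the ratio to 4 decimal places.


original_size = n_symbols * orig_bits = 8430 * 8 = 67440 bits
compressed_size = n_symbols * avg_code_len = 8430 * 6.94 = 58504.2 bits
ratio = original_size / compressed_size = 67440 / 58504.2 = 1.1527

Compression ratio = 1.1527


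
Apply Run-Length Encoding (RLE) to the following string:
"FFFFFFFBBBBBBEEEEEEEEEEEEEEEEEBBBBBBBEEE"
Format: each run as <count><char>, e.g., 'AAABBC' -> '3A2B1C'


Scanning runs left to right:
  i=0: run of 'F' x 7 -> '7F'
  i=7: run of 'B' x 6 -> '6B'
  i=13: run of 'E' x 17 -> '17E'
  i=30: run of 'B' x 7 -> '7B'
  i=37: run of 'E' x 3 -> '3E'

RLE = 7F6B17E7B3E


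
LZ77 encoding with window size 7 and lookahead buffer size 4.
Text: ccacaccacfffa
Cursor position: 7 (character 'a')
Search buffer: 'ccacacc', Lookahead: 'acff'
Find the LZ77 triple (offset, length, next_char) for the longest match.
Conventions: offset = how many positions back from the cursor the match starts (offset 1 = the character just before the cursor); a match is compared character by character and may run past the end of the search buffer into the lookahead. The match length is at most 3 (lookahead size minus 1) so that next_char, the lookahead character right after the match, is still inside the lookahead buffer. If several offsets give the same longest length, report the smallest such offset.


Try each offset into the search buffer:
  offset=1 (pos 6, char 'c'): match length 0
  offset=2 (pos 5, char 'c'): match length 0
  offset=3 (pos 4, char 'a'): match length 2
  offset=4 (pos 3, char 'c'): match length 0
  offset=5 (pos 2, char 'a'): match length 2
  offset=6 (pos 1, char 'c'): match length 0
  offset=7 (pos 0, char 'c'): match length 0
Longest match has length 2, found at offsets 3, 5; take the smallest, offset 3.
next_char = character at position 7 + 2 = 9 -> 'f'

Best match: offset=3, length=2 (matching 'ac' starting at position 4)
LZ77 triple: (3, 2, 'f')


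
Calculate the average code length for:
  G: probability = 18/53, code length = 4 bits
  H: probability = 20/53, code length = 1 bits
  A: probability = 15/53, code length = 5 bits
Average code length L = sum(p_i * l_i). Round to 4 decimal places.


Weighted contributions p_i * l_i:
  G: (18/53) * 4 = 72/53
  H: (20/53) * 1 = 20/53
  A: (15/53) * 5 = 75/53
Sum = (72 + 20 + 75)/53 = 167/53

L = 167/53 = 3.1509 bits/symbol


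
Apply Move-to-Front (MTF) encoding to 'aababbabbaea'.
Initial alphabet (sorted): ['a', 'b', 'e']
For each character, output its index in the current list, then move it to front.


MTF encoding:
'a': index 0 in ['a', 'b', 'e'] -> ['a', 'b', 'e']
'a': index 0 in ['a', 'b', 'e'] -> ['a', 'b', 'e']
'b': index 1 in ['a', 'b', 'e'] -> ['b', 'a', 'e']
'a': index 1 in ['b', 'a', 'e'] -> ['a', 'b', 'e']
'b': index 1 in ['a', 'b', 'e'] -> ['b', 'a', 'e']
'b': index 0 in ['b', 'a', 'e'] -> ['b', 'a', 'e']
'a': index 1 in ['b', 'a', 'e'] -> ['a', 'b', 'e']
'b': index 1 in ['a', 'b', 'e'] -> ['b', 'a', 'e']
'b': index 0 in ['b', 'a', 'e'] -> ['b', 'a', 'e']
'a': index 1 in ['b', 'a', 'e'] -> ['a', 'b', 'e']
'e': index 2 in ['a', 'b', 'e'] -> ['e', 'a', 'b']
'a': index 1 in ['e', 'a', 'b'] -> ['a', 'e', 'b']


Output: [0, 0, 1, 1, 1, 0, 1, 1, 0, 1, 2, 1]


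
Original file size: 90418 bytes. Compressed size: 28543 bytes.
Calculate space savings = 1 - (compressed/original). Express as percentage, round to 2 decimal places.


ratio = compressed/original = 28543/90418 = 0.315678
savings = 1 - ratio = 1 - 0.315678 = 0.684322
as a percentage: 0.684322 * 100 = 68.43%

Space savings = 1 - 28543/90418 = 68.43%


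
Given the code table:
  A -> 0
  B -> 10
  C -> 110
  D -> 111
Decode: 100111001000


Decoding:
10 -> B
0 -> A
111 -> D
0 -> A
0 -> A
10 -> B
0 -> A
0 -> A


Result: BADAABAA


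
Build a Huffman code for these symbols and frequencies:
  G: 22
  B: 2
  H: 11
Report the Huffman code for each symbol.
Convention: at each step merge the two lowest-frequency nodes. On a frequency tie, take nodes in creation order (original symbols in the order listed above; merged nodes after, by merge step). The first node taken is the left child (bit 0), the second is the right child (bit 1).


Huffman tree construction:
Step 1: Merge B(2) + H(11) = 13
Step 2: Merge (B+H)(13) + G(22) = 35
Read each symbol's code off the tree from the root (left child = 0, right child = 1).

Codes:
  G: 1 (length 1)
  B: 00 (length 2)
  H: 01 (length 2)
Average code length: 48/35 = 1.3714 bits/symbol


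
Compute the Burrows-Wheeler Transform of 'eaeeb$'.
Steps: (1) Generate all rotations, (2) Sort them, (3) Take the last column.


Rotations (sorted):
  0: $eaeeb -> last char: b
  1: aeeb$e -> last char: e
  2: b$eaee -> last char: e
  3: eaeeb$ -> last char: $
  4: eb$eae -> last char: e
  5: eeb$ea -> last char: a


BWT = bee$ea


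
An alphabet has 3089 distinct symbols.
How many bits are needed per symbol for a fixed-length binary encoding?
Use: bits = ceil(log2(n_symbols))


log2(3089) = 11.5929
Bracket: 2^11 = 2048 < 3089 <= 2^12 = 4096
So ceil(log2(3089)) = 12

bits = ceil(log2(3089)) = ceil(11.5929) = 12 bits


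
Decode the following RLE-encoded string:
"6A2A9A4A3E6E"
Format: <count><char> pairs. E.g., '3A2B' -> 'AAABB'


Expanding each <count><char> pair:
  6A -> 'AAAAAA'
  2A -> 'AA'
  9A -> 'AAAAAAAAA'
  4A -> 'AAAA'
  3E -> 'EEE'
  6E -> 'EEEEEE'

Decoded = AAAAAAAAAAAAAAAAAAAAAEEEEEEEEE


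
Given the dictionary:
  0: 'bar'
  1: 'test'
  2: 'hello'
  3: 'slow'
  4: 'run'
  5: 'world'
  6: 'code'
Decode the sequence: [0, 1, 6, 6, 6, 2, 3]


Look up each index in the dictionary:
  0 -> 'bar'
  1 -> 'test'
  6 -> 'code'
  6 -> 'code'
  6 -> 'code'
  2 -> 'hello'
  3 -> 'slow'

Decoded: "bar test code code code hello slow"


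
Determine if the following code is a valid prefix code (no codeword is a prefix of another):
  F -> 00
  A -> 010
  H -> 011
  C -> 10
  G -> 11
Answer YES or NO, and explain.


Checking each pair (does one codeword prefix another?):
  F='00' vs A='010': no prefix
  F='00' vs H='011': no prefix
  F='00' vs C='10': no prefix
  F='00' vs G='11': no prefix
  A='010' vs F='00': no prefix
  A='010' vs H='011': no prefix
  A='010' vs C='10': no prefix
  A='010' vs G='11': no prefix
  H='011' vs F='00': no prefix
  H='011' vs A='010': no prefix
  H='011' vs C='10': no prefix
  H='011' vs G='11': no prefix
  C='10' vs F='00': no prefix
  C='10' vs A='010': no prefix
  C='10' vs H='011': no prefix
  C='10' vs G='11': no prefix
  G='11' vs F='00': no prefix
  G='11' vs A='010': no prefix
  G='11' vs H='011': no prefix
  G='11' vs C='10': no prefix
No violation found over all pairs.

YES -- this is a valid prefix code. No codeword is a prefix of any other codeword.


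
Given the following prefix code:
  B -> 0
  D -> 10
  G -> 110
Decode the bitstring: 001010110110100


Decoding step by step:
Bits 0 -> B
Bits 0 -> B
Bits 10 -> D
Bits 10 -> D
Bits 110 -> G
Bits 110 -> G
Bits 10 -> D
Bits 0 -> B


Decoded message: BBDDGGDB


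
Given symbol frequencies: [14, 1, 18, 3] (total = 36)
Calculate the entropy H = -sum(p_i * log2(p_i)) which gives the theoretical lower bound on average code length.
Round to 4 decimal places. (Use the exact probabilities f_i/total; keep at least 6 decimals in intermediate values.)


Per-symbol terms -p_i * log2(p_i) with p_i = f_i/36:
  p = 14/36 = 0.388889: log2(p) = -1.362570, -p*log2(p) = 0.529888
  p = 1/36 = 0.027778: log2(p) = -5.169925, -p*log2(p) = 0.143609
  p = 18/36 = 0.500000: log2(p) = -1.000000, -p*log2(p) = 0.500000
  p = 3/36 = 0.083333: log2(p) = -3.584963, -p*log2(p) = 0.298747
H = 0.529888 + 0.143609 + 0.500000 + 0.298747 = 1.472244

H = 1.4722 bits/symbol


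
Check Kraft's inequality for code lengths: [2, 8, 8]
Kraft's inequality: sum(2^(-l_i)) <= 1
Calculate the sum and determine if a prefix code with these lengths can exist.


Sum = 2^(-2) + 2^(-8) + 2^(-8)
    = 0.25 + 0.00390625 + 0.00390625
    = 66/256 = 0.2578125
Since 0.2578125 <= 1, Kraft's inequality IS satisfied.
A prefix code with these lengths CAN exist.

Kraft sum = 0.2578125. Satisfied.


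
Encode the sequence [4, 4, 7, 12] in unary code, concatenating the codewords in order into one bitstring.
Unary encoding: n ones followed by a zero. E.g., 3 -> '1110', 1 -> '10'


Encode each number as n ones followed by a terminating 0:
  4 -> 11110 (5 bits)
  4 -> 11110 (5 bits)
  7 -> 11111110 (8 bits)
  12 -> 1111111111110 (13 bits)
Total length = 5 + 5 + 8 + 13 = 31 bits.

Unary([4, 4, 7, 12]) = 1111011110111111101111111111110 (31 bits)


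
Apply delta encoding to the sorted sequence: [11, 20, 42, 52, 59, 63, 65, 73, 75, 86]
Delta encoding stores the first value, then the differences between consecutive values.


First value: 11
Deltas:
  20 - 11 = 9
  42 - 20 = 22
  52 - 42 = 10
  59 - 52 = 7
  63 - 59 = 4
  65 - 63 = 2
  73 - 65 = 8
  75 - 73 = 2
  86 - 75 = 11


Delta encoded: [11, 9, 22, 10, 7, 4, 2, 8, 2, 11]


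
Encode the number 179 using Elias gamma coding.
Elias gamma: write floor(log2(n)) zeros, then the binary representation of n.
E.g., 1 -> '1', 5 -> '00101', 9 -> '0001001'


num_bits = floor(log2(179)) + 1 = 8
leading_zeros = num_bits - 1 = 7
binary(179) = 10110011

Elias gamma(179) = '0000000' + '10110011' = 000000010110011 (15 bits)


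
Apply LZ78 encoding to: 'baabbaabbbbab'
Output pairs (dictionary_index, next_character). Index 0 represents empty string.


LZ78 encoding steps:
Dictionary: {0: ''}
Step 1: w='' (idx 0), next='b' -> output (0, 'b'), add 'b' as idx 1
Step 2: w='' (idx 0), next='a' -> output (0, 'a'), add 'a' as idx 2
Step 3: w='a' (idx 2), next='b' -> output (2, 'b'), add 'ab' as idx 3
Step 4: w='b' (idx 1), next='a' -> output (1, 'a'), add 'ba' as idx 4
Step 5: w='ab' (idx 3), next='b' -> output (3, 'b'), add 'abb' as idx 5
Step 6: w='b' (idx 1), next='b' -> output (1, 'b'), add 'bb' as idx 6
Step 7: w='ab' (idx 3), end of input -> output (3, '')


Encoded: [(0, 'b'), (0, 'a'), (2, 'b'), (1, 'a'), (3, 'b'), (1, 'b'), (3, '')]


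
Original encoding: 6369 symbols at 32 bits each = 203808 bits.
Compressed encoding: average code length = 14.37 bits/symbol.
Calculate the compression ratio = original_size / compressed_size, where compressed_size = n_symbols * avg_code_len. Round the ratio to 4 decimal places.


original_size = n_symbols * orig_bits = 6369 * 32 = 203808 bits
compressed_size = n_symbols * avg_code_len = 6369 * 14.37 = 91522.53 bits
ratio = original_size / compressed_size = 203808 / 91522.53 = 2.2269

Compression ratio = 2.2269


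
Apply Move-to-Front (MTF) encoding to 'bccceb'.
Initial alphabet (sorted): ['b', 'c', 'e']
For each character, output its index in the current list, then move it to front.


MTF encoding:
'b': index 0 in ['b', 'c', 'e'] -> ['b', 'c', 'e']
'c': index 1 in ['b', 'c', 'e'] -> ['c', 'b', 'e']
'c': index 0 in ['c', 'b', 'e'] -> ['c', 'b', 'e']
'c': index 0 in ['c', 'b', 'e'] -> ['c', 'b', 'e']
'e': index 2 in ['c', 'b', 'e'] -> ['e', 'c', 'b']
'b': index 2 in ['e', 'c', 'b'] -> ['b', 'e', 'c']


Output: [0, 1, 0, 0, 2, 2]


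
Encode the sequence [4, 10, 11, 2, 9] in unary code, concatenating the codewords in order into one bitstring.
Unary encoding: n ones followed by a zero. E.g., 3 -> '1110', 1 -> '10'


Encode each number as n ones followed by a terminating 0:
  4 -> 11110 (5 bits)
  10 -> 11111111110 (11 bits)
  11 -> 111111111110 (12 bits)
  2 -> 110 (3 bits)
  9 -> 1111111110 (10 bits)
Total length = 5 + 11 + 12 + 3 + 10 = 41 bits.

Unary([4, 10, 11, 2, 9]) = 11110111111111101111111111101101111111110 (41 bits)


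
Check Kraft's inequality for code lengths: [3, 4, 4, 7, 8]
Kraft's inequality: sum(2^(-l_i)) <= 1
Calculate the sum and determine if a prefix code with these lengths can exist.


Sum = 2^(-3) + 2^(-4) + 2^(-4) + 2^(-7) + 2^(-8)
    = 0.125 + 0.0625 + 0.0625 + 0.0078125 + 0.00390625
    = 67/256 = 0.26171875
Since 0.26171875 <= 1, Kraft's inequality IS satisfied.
A prefix code with these lengths CAN exist.

Kraft sum = 0.26171875. Satisfied.
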